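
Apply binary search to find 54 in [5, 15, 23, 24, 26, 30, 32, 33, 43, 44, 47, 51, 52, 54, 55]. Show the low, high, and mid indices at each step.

Binary search for 54 in [5, 15, 23, 24, 26, 30, 32, 33, 43, 44, 47, 51, 52, 54, 55]:

lo=0, hi=14, mid=7, arr[mid]=33 -> 33 < 54, search right half
lo=8, hi=14, mid=11, arr[mid]=51 -> 51 < 54, search right half
lo=12, hi=14, mid=13, arr[mid]=54 -> Found target at index 13!

Binary search finds 54 at index 13 after 3 comparisons. The search repeatedly halves the search space by comparing with the middle element.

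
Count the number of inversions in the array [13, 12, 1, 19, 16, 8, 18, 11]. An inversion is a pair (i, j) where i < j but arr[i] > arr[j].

Finding inversions in [13, 12, 1, 19, 16, 8, 18, 11]:

(0, 1): arr[0]=13 > arr[1]=12
(0, 2): arr[0]=13 > arr[2]=1
(0, 5): arr[0]=13 > arr[5]=8
(0, 7): arr[0]=13 > arr[7]=11
(1, 2): arr[1]=12 > arr[2]=1
(1, 5): arr[1]=12 > arr[5]=8
(1, 7): arr[1]=12 > arr[7]=11
(3, 4): arr[3]=19 > arr[4]=16
(3, 5): arr[3]=19 > arr[5]=8
(3, 6): arr[3]=19 > arr[6]=18
(3, 7): arr[3]=19 > arr[7]=11
(4, 5): arr[4]=16 > arr[5]=8
(4, 7): arr[4]=16 > arr[7]=11
(6, 7): arr[6]=18 > arr[7]=11

Total inversions: 14

The array has 14 inversion(s): (0,1), (0,2), (0,5), (0,7), (1,2), (1,5), (1,7), (3,4), (3,5), (3,6), (3,7), (4,5), (4,7), (6,7). Each pair (i,j) satisfies i < j and arr[i] > arr[j].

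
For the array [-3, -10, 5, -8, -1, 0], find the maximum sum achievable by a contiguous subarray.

Using Kadane's algorithm on [-3, -10, 5, -8, -1, 0]:

Scanning through the array:
Position 1 (value -10): max_ending_here = -10, max_so_far = -3
Position 2 (value 5): max_ending_here = 5, max_so_far = 5
Position 3 (value -8): max_ending_here = -3, max_so_far = 5
Position 4 (value -1): max_ending_here = -1, max_so_far = 5
Position 5 (value 0): max_ending_here = 0, max_so_far = 5

Maximum subarray: [5]
Maximum sum: 5

The maximum subarray is [5] with sum 5. This subarray runs from index 2 to index 2.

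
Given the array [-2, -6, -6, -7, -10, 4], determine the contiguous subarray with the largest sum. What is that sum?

Using Kadane's algorithm on [-2, -6, -6, -7, -10, 4]:

Scanning through the array:
Position 1 (value -6): max_ending_here = -6, max_so_far = -2
Position 2 (value -6): max_ending_here = -6, max_so_far = -2
Position 3 (value -7): max_ending_here = -7, max_so_far = -2
Position 4 (value -10): max_ending_here = -10, max_so_far = -2
Position 5 (value 4): max_ending_here = 4, max_so_far = 4

Maximum subarray: [4]
Maximum sum: 4

The maximum subarray is [4] with sum 4. This subarray runs from index 5 to index 5.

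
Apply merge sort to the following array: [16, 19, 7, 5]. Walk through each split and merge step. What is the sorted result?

Merge sort trace:

Split: [16, 19, 7, 5] -> [16, 19] and [7, 5]
  Split: [16, 19] -> [16] and [19]
  Merge: [16] + [19] -> [16, 19]
  Split: [7, 5] -> [7] and [5]
  Merge: [7] + [5] -> [5, 7]
Merge: [16, 19] + [5, 7] -> [5, 7, 16, 19]

Final sorted array: [5, 7, 16, 19]

The merge sort proceeds by recursively splitting the array and merging sorted halves.
After all merges, the sorted array is [5, 7, 16, 19].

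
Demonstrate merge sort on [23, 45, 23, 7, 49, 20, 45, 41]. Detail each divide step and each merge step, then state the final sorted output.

Merge sort trace:

Split: [23, 45, 23, 7, 49, 20, 45, 41] -> [23, 45, 23, 7] and [49, 20, 45, 41]
  Split: [23, 45, 23, 7] -> [23, 45] and [23, 7]
    Split: [23, 45] -> [23] and [45]
    Merge: [23] + [45] -> [23, 45]
    Split: [23, 7] -> [23] and [7]
    Merge: [23] + [7] -> [7, 23]
  Merge: [23, 45] + [7, 23] -> [7, 23, 23, 45]
  Split: [49, 20, 45, 41] -> [49, 20] and [45, 41]
    Split: [49, 20] -> [49] and [20]
    Merge: [49] + [20] -> [20, 49]
    Split: [45, 41] -> [45] and [41]
    Merge: [45] + [41] -> [41, 45]
  Merge: [20, 49] + [41, 45] -> [20, 41, 45, 49]
Merge: [7, 23, 23, 45] + [20, 41, 45, 49] -> [7, 20, 23, 23, 41, 45, 45, 49]

Final sorted array: [7, 20, 23, 23, 41, 45, 45, 49]

The merge sort proceeds by recursively splitting the array and merging sorted halves.
After all merges, the sorted array is [7, 20, 23, 23, 41, 45, 45, 49].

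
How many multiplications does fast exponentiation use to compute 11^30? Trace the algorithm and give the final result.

Computing 11^30 by squaring (build up from 11^1; each line after the first costs one multiplication):

11^1 = 11
11^2 = (11^1)^2 = 11^2 = 121
11^3 = 11 * 11^2 = 11 * 121 = 1331
11^6 = (11^3)^2 = 1331^2 = 1771561
11^7 = 11 * 11^6 = 11 * 1771561 = 19487171
11^14 = (11^7)^2 = 19487171^2 = 379749833583241
11^15 = 11 * 11^14 = 11 * 379749833583241 = 4177248169415651
11^30 = (11^15)^2 = 4177248169415651^2 = 17449402268886407318558803753801

Result: 17449402268886407318558803753801
Multiplications needed: 7 (7 lines after 11^1)

11^30 = 17449402268886407318558803753801. Using exponentiation by squaring, this requires 7 multiplications. The key idea: if the exponent is even, square the half-power; if odd, multiply by the base once.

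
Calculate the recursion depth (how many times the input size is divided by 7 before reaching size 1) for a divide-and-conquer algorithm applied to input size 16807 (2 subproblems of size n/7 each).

For divide and conquer with division factor 7:

Problem sizes at each level:
Level 0: 16807
Level 1: 2401
Level 2: 343
Level 3: 49
Level 4: 7
Level 5: 1

The root is level 0 and the size-1 base case is level 5 (the tree spans levels 0 through 5, i.e. 6 levels counting the root), so the depth is the number of divisions: log_7(16807) = 5

The recursion tree depth is log_7(16807) = 5. At each level, the problem size is divided by 7, so it takes 5 divisions to reduce to a base case of size 1. The algorithm makes 2 recursive calls at each level.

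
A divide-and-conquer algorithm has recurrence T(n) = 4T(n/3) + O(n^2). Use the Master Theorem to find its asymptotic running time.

Master Theorem for T(n) = 4T(n/3) + O(n^2):

a = 4, b = 3, c = 2
log_b(a) = log_3(4) = 1.2619

Case 3: c = 2 > log_3(4) = 1.2619
T(n) = O(n^2) = O(n^2)

For T(n) = 4T(n/3) + O(n^2): log_3(4) = 1.2619. This is Case 3 of the Master Theorem (c > log_b(a), work dominated by root), giving O(n^2).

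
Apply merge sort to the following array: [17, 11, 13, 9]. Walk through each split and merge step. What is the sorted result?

Merge sort trace:

Split: [17, 11, 13, 9] -> [17, 11] and [13, 9]
  Split: [17, 11] -> [17] and [11]
  Merge: [17] + [11] -> [11, 17]
  Split: [13, 9] -> [13] and [9]
  Merge: [13] + [9] -> [9, 13]
Merge: [11, 17] + [9, 13] -> [9, 11, 13, 17]

Final sorted array: [9, 11, 13, 17]

The merge sort proceeds by recursively splitting the array and merging sorted halves.
After all merges, the sorted array is [9, 11, 13, 17].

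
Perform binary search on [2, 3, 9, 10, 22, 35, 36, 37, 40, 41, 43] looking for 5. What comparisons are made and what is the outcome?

Binary search for 5 in [2, 3, 9, 10, 22, 35, 36, 37, 40, 41, 43]:

lo=0, hi=10, mid=5, arr[mid]=35 -> 35 > 5, search left half
lo=0, hi=4, mid=2, arr[mid]=9 -> 9 > 5, search left half
lo=0, hi=1, mid=0, arr[mid]=2 -> 2 < 5, search right half
lo=1, hi=1, mid=1, arr[mid]=3 -> 3 < 5, search right half
lo=2 > hi=1, target 5 not found

Binary search determines that 5 is not in the array after 4 comparisons. The search space was exhausted without finding the target.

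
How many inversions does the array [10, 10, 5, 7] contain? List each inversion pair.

Finding inversions in [10, 10, 5, 7]:

(0, 2): arr[0]=10 > arr[2]=5
(0, 3): arr[0]=10 > arr[3]=7
(1, 2): arr[1]=10 > arr[2]=5
(1, 3): arr[1]=10 > arr[3]=7

Total inversions: 4

The array has 4 inversion(s): (0,2), (0,3), (1,2), (1,3). Each pair (i,j) satisfies i < j and arr[i] > arr[j].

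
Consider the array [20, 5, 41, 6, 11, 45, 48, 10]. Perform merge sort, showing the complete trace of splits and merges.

Merge sort trace:

Split: [20, 5, 41, 6, 11, 45, 48, 10] -> [20, 5, 41, 6] and [11, 45, 48, 10]
  Split: [20, 5, 41, 6] -> [20, 5] and [41, 6]
    Split: [20, 5] -> [20] and [5]
    Merge: [20] + [5] -> [5, 20]
    Split: [41, 6] -> [41] and [6]
    Merge: [41] + [6] -> [6, 41]
  Merge: [5, 20] + [6, 41] -> [5, 6, 20, 41]
  Split: [11, 45, 48, 10] -> [11, 45] and [48, 10]
    Split: [11, 45] -> [11] and [45]
    Merge: [11] + [45] -> [11, 45]
    Split: [48, 10] -> [48] and [10]
    Merge: [48] + [10] -> [10, 48]
  Merge: [11, 45] + [10, 48] -> [10, 11, 45, 48]
Merge: [5, 6, 20, 41] + [10, 11, 45, 48] -> [5, 6, 10, 11, 20, 41, 45, 48]

Final sorted array: [5, 6, 10, 11, 20, 41, 45, 48]

The merge sort proceeds by recursively splitting the array and merging sorted halves.
After all merges, the sorted array is [5, 6, 10, 11, 20, 41, 45, 48].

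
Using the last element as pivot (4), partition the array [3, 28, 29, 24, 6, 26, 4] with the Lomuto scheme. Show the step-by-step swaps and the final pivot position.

Lomuto partition with pivot = 4:

Initial array: [3, 28, 29, 24, 6, 26, 4]

arr[0]=3 <= 4: swap with position 0, array becomes [3, 28, 29, 24, 6, 26, 4]
arr[1]=28 > 4: no swap
arr[2]=29 > 4: no swap
arr[3]=24 > 4: no swap
arr[4]=6 > 4: no swap
arr[5]=26 > 4: no swap

Place pivot at position 1: [3, 4, 29, 24, 6, 26, 28]
Pivot position: 1

After partitioning with pivot 4, the array becomes [3, 4, 29, 24, 6, 26, 28]. The pivot is placed at index 1. All elements to the left of the pivot are <= 4, and all elements to the right are > 4.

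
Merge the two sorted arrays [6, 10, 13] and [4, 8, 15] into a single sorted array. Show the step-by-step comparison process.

Merging process:

Compare 6 vs 4: take 4 from right. Merged: [4]
Compare 6 vs 8: take 6 from left. Merged: [4, 6]
Compare 10 vs 8: take 8 from right. Merged: [4, 6, 8]
Compare 10 vs 15: take 10 from left. Merged: [4, 6, 8, 10]
Compare 13 vs 15: take 13 from left. Merged: [4, 6, 8, 10, 13]
Append remaining from right: [15]. Merged: [4, 6, 8, 10, 13, 15]

Final merged array: [4, 6, 8, 10, 13, 15]
Total comparisons: 5

The merged array is [4, 6, 8, 10, 13, 15], requiring 5 comparisons. The merge step runs in O(n) time where n is the total number of elements.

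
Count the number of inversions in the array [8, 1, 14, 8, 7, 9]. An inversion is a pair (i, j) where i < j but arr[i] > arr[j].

Finding inversions in [8, 1, 14, 8, 7, 9]:

(0, 1): arr[0]=8 > arr[1]=1
(0, 4): arr[0]=8 > arr[4]=7
(2, 3): arr[2]=14 > arr[3]=8
(2, 4): arr[2]=14 > arr[4]=7
(2, 5): arr[2]=14 > arr[5]=9
(3, 4): arr[3]=8 > arr[4]=7

Total inversions: 6

The array has 6 inversion(s): (0,1), (0,4), (2,3), (2,4), (2,5), (3,4). Each pair (i,j) satisfies i < j and arr[i] > arr[j].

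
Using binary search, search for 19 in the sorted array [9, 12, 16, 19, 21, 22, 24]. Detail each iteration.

Binary search for 19 in [9, 12, 16, 19, 21, 22, 24]:

lo=0, hi=6, mid=3, arr[mid]=19 -> Found target at index 3!

Binary search finds 19 at index 3 after 1 comparisons. The search repeatedly halves the search space by comparing with the middle element.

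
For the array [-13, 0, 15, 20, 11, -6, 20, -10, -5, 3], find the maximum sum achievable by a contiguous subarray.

Using Kadane's algorithm on [-13, 0, 15, 20, 11, -6, 20, -10, -5, 3]:

Scanning through the array:
Position 1 (value 0): max_ending_here = 0, max_so_far = 0
Position 2 (value 15): max_ending_here = 15, max_so_far = 15
Position 3 (value 20): max_ending_here = 35, max_so_far = 35
Position 4 (value 11): max_ending_here = 46, max_so_far = 46
Position 5 (value -6): max_ending_here = 40, max_so_far = 46
Position 6 (value 20): max_ending_here = 60, max_so_far = 60
Position 7 (value -10): max_ending_here = 50, max_so_far = 60
Position 8 (value -5): max_ending_here = 45, max_so_far = 60
Position 9 (value 3): max_ending_here = 48, max_so_far = 60

Maximum subarray: [0, 15, 20, 11, -6, 20]
Maximum sum: 60

The maximum subarray is [0, 15, 20, 11, -6, 20] with sum 60. This subarray runs from index 1 to index 6.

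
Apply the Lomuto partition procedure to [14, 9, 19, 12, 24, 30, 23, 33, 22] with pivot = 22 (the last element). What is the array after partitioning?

Lomuto partition with pivot = 22:

Initial array: [14, 9, 19, 12, 24, 30, 23, 33, 22]

arr[0]=14 <= 22: swap with position 0, array becomes [14, 9, 19, 12, 24, 30, 23, 33, 22]
arr[1]=9 <= 22: swap with position 1, array becomes [14, 9, 19, 12, 24, 30, 23, 33, 22]
arr[2]=19 <= 22: swap with position 2, array becomes [14, 9, 19, 12, 24, 30, 23, 33, 22]
arr[3]=12 <= 22: swap with position 3, array becomes [14, 9, 19, 12, 24, 30, 23, 33, 22]
arr[4]=24 > 22: no swap
arr[5]=30 > 22: no swap
arr[6]=23 > 22: no swap
arr[7]=33 > 22: no swap

Place pivot at position 4: [14, 9, 19, 12, 22, 30, 23, 33, 24]
Pivot position: 4

After partitioning with pivot 22, the array becomes [14, 9, 19, 12, 22, 30, 23, 33, 24]. The pivot is placed at index 4. All elements to the left of the pivot are <= 22, and all elements to the right are > 22.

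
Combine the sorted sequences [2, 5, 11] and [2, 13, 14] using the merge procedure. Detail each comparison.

Merging process:

Compare 2 vs 2: take 2 from left. Merged: [2]
Compare 5 vs 2: take 2 from right. Merged: [2, 2]
Compare 5 vs 13: take 5 from left. Merged: [2, 2, 5]
Compare 11 vs 13: take 11 from left. Merged: [2, 2, 5, 11]
Append remaining from right: [13, 14]. Merged: [2, 2, 5, 11, 13, 14]

Final merged array: [2, 2, 5, 11, 13, 14]
Total comparisons: 4

The merged array is [2, 2, 5, 11, 13, 14], requiring 4 comparisons. The merge step runs in O(n) time where n is the total number of elements.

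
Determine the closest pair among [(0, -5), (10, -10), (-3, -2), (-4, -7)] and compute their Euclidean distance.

Computing all pairwise distances among 4 points:

d((0, -5), (10, -10)) = 11.1803
d((0, -5), (-3, -2)) = 4.2426 <-- minimum
d((0, -5), (-4, -7)) = 4.4721
d((10, -10), (-3, -2)) = 15.2643
d((10, -10), (-4, -7)) = 14.3178
d((-3, -2), (-4, -7)) = 5.099

Closest pair: (0, -5) and (-3, -2) with distance 4.2426

The closest pair is (0, -5) and (-3, -2) with Euclidean distance 4.2426. For 4 points, brute-force pairwise comparison is shown above. For large n, the divide-and-conquer algorithm (sort by x, recurse on halves, check the dividing strip) achieves O(n log n).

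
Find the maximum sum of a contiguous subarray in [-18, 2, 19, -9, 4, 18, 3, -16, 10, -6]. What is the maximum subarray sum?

Using Kadane's algorithm on [-18, 2, 19, -9, 4, 18, 3, -16, 10, -6]:

Scanning through the array:
Position 1 (value 2): max_ending_here = 2, max_so_far = 2
Position 2 (value 19): max_ending_here = 21, max_so_far = 21
Position 3 (value -9): max_ending_here = 12, max_so_far = 21
Position 4 (value 4): max_ending_here = 16, max_so_far = 21
Position 5 (value 18): max_ending_here = 34, max_so_far = 34
Position 6 (value 3): max_ending_here = 37, max_so_far = 37
Position 7 (value -16): max_ending_here = 21, max_so_far = 37
Position 8 (value 10): max_ending_here = 31, max_so_far = 37
Position 9 (value -6): max_ending_here = 25, max_so_far = 37

Maximum subarray: [2, 19, -9, 4, 18, 3]
Maximum sum: 37

The maximum subarray is [2, 19, -9, 4, 18, 3] with sum 37. This subarray runs from index 1 to index 6.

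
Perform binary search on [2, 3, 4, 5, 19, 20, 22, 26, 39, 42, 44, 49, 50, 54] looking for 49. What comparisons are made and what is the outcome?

Binary search for 49 in [2, 3, 4, 5, 19, 20, 22, 26, 39, 42, 44, 49, 50, 54]:

lo=0, hi=13, mid=6, arr[mid]=22 -> 22 < 49, search right half
lo=7, hi=13, mid=10, arr[mid]=44 -> 44 < 49, search right half
lo=11, hi=13, mid=12, arr[mid]=50 -> 50 > 49, search left half
lo=11, hi=11, mid=11, arr[mid]=49 -> Found target at index 11!

Binary search finds 49 at index 11 after 4 comparisons. The search repeatedly halves the search space by comparing with the middle element.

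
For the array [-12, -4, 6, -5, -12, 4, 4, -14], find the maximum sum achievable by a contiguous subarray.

Using Kadane's algorithm on [-12, -4, 6, -5, -12, 4, 4, -14]:

Scanning through the array:
Position 1 (value -4): max_ending_here = -4, max_so_far = -4
Position 2 (value 6): max_ending_here = 6, max_so_far = 6
Position 3 (value -5): max_ending_here = 1, max_so_far = 6
Position 4 (value -12): max_ending_here = -11, max_so_far = 6
Position 5 (value 4): max_ending_here = 4, max_so_far = 6
Position 6 (value 4): max_ending_here = 8, max_so_far = 8
Position 7 (value -14): max_ending_here = -6, max_so_far = 8

Maximum subarray: [4, 4]
Maximum sum: 8

The maximum subarray is [4, 4] with sum 8. This subarray runs from index 5 to index 6.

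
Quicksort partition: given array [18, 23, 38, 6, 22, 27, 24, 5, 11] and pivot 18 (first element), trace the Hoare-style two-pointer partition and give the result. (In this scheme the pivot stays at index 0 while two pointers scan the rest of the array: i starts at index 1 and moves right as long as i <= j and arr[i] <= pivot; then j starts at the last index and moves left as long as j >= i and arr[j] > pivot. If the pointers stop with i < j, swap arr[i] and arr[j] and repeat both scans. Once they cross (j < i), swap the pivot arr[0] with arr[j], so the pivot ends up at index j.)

Hoare-style two-pointer partition with pivot = 18:

Initial array: [18, 23, 38, 6, 22, 27, 24, 5, 11]

Pointers start at i = 1, j = 8.
i stops at index 1 (arr[1]=23 > 18), j stops at index 8 (arr[8]=11 <= 18): swap arr[1] and arr[8], array becomes [18, 11, 38, 6, 22, 27, 24, 5, 23]
i stops at index 2 (arr[2]=38 > 18), j stops at index 7 (arr[7]=5 <= 18): swap arr[2] and arr[7], array becomes [18, 11, 5, 6, 22, 27, 24, 38, 23]
i ends at 4, j ends at 3: the pointers have crossed (j < i), so scanning stops.

Swap pivot arr[0] with arr[3] to place pivot at position 3: [6, 11, 5, 18, 22, 27, 24, 38, 23]
Pivot position: 3

After partitioning with pivot 18, the array becomes [6, 11, 5, 18, 22, 27, 24, 38, 23]. The pivot is placed at index 3. All elements to the left of the pivot are <= 18, and all elements to the right are > 18.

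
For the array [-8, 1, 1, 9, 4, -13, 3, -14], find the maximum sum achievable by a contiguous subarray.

Using Kadane's algorithm on [-8, 1, 1, 9, 4, -13, 3, -14]:

Scanning through the array:
Position 1 (value 1): max_ending_here = 1, max_so_far = 1
Position 2 (value 1): max_ending_here = 2, max_so_far = 2
Position 3 (value 9): max_ending_here = 11, max_so_far = 11
Position 4 (value 4): max_ending_here = 15, max_so_far = 15
Position 5 (value -13): max_ending_here = 2, max_so_far = 15
Position 6 (value 3): max_ending_here = 5, max_so_far = 15
Position 7 (value -14): max_ending_here = -9, max_so_far = 15

Maximum subarray: [1, 1, 9, 4]
Maximum sum: 15

The maximum subarray is [1, 1, 9, 4] with sum 15. This subarray runs from index 1 to index 4.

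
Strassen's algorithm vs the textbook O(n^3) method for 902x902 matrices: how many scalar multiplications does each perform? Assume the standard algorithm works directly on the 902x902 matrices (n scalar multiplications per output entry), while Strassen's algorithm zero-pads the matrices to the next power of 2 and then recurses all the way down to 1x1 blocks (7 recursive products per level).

Matrix multiplication for 902x902 matrices:

Strassen's algorithm requires power-of-2 dimensions. Pad 902x902 to 1024x1024 (next power of 2).

Standard algorithm: 902^3 = 733870808 multiplications
Strassen's algorithm: 7^(log2(1024)) = 7^10 = 282475249 multiplications
Savings: 733870808 - 282475249 = 451395559 multiplications

Standard: 733870808 multiplications (902^3). Strassen: 282475249 multiplications (7^10, after padding to 1024x1024). Strassen reduces 8 recursive multiplications to 7 at each level.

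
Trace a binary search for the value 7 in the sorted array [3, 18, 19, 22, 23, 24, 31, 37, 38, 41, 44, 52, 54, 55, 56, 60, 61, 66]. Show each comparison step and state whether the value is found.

Binary search for 7 in [3, 18, 19, 22, 23, 24, 31, 37, 38, 41, 44, 52, 54, 55, 56, 60, 61, 66]:

lo=0, hi=17, mid=8, arr[mid]=38 -> 38 > 7, search left half
lo=0, hi=7, mid=3, arr[mid]=22 -> 22 > 7, search left half
lo=0, hi=2, mid=1, arr[mid]=18 -> 18 > 7, search left half
lo=0, hi=0, mid=0, arr[mid]=3 -> 3 < 7, search right half
lo=1 > hi=0, target 7 not found

Binary search determines that 7 is not in the array after 4 comparisons. The search space was exhausted without finding the target.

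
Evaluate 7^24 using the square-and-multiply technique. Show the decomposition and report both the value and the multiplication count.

Computing 7^24 by squaring (build up from 7^1; each line after the first costs one multiplication):

7^1 = 7
7^2 = (7^1)^2 = 7^2 = 49
7^3 = 7 * 7^2 = 7 * 49 = 343
7^6 = (7^3)^2 = 343^2 = 117649
7^12 = (7^6)^2 = 117649^2 = 13841287201
7^24 = (7^12)^2 = 13841287201^2 = 191581231380566414401

Result: 191581231380566414401
Multiplications needed: 5 (5 lines after 7^1)

7^24 = 191581231380566414401. Using exponentiation by squaring, this requires 5 multiplications. The key idea: if the exponent is even, square the half-power; if odd, multiply by the base once.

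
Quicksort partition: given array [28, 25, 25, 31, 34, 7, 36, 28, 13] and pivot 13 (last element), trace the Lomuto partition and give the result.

Lomuto partition with pivot = 13:

Initial array: [28, 25, 25, 31, 34, 7, 36, 28, 13]

arr[0]=28 > 13: no swap
arr[1]=25 > 13: no swap
arr[2]=25 > 13: no swap
arr[3]=31 > 13: no swap
arr[4]=34 > 13: no swap
arr[5]=7 <= 13: swap with position 0, array becomes [7, 25, 25, 31, 34, 28, 36, 28, 13]
arr[6]=36 > 13: no swap
arr[7]=28 > 13: no swap

Place pivot at position 1: [7, 13, 25, 31, 34, 28, 36, 28, 25]
Pivot position: 1

After partitioning with pivot 13, the array becomes [7, 13, 25, 31, 34, 28, 36, 28, 25]. The pivot is placed at index 1. All elements to the left of the pivot are <= 13, and all elements to the right are > 13.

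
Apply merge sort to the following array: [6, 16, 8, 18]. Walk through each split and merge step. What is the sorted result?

Merge sort trace:

Split: [6, 16, 8, 18] -> [6, 16] and [8, 18]
  Split: [6, 16] -> [6] and [16]
  Merge: [6] + [16] -> [6, 16]
  Split: [8, 18] -> [8] and [18]
  Merge: [8] + [18] -> [8, 18]
Merge: [6, 16] + [8, 18] -> [6, 8, 16, 18]

Final sorted array: [6, 8, 16, 18]

The merge sort proceeds by recursively splitting the array and merging sorted halves.
After all merges, the sorted array is [6, 8, 16, 18].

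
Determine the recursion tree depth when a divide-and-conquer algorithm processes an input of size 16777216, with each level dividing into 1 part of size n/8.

For divide and conquer with division factor 8:

Problem sizes at each level:
Level 0: 16777216
Level 1: 2097152
Level 2: 262144
Level 3: 32768
Level 4: 4096
Level 5: 512
Level 6: 64
Level 7: 8
Level 8: 1

The root is level 0 and the size-1 base case is level 8 (the tree spans levels 0 through 8, i.e. 9 levels counting the root), so the depth is the number of divisions: log_8(16777216) = 8

The recursion tree depth is log_8(16777216) = 8. At each level, the problem size is divided by 8, so it takes 8 divisions to reduce to a base case of size 1. The algorithm makes 1 recursive call at each level.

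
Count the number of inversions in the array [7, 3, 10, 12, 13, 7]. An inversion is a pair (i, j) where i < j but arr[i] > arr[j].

Finding inversions in [7, 3, 10, 12, 13, 7]:

(0, 1): arr[0]=7 > arr[1]=3
(2, 5): arr[2]=10 > arr[5]=7
(3, 5): arr[3]=12 > arr[5]=7
(4, 5): arr[4]=13 > arr[5]=7

Total inversions: 4

The array has 4 inversion(s): (0,1), (2,5), (3,5), (4,5). Each pair (i,j) satisfies i < j and arr[i] > arr[j].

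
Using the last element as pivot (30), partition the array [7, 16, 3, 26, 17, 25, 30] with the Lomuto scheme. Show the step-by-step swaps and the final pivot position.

Lomuto partition with pivot = 30:

Initial array: [7, 16, 3, 26, 17, 25, 30]

arr[0]=7 <= 30: swap with position 0, array becomes [7, 16, 3, 26, 17, 25, 30]
arr[1]=16 <= 30: swap with position 1, array becomes [7, 16, 3, 26, 17, 25, 30]
arr[2]=3 <= 30: swap with position 2, array becomes [7, 16, 3, 26, 17, 25, 30]
arr[3]=26 <= 30: swap with position 3, array becomes [7, 16, 3, 26, 17, 25, 30]
arr[4]=17 <= 30: swap with position 4, array becomes [7, 16, 3, 26, 17, 25, 30]
arr[5]=25 <= 30: swap with position 5, array becomes [7, 16, 3, 26, 17, 25, 30]

Place pivot at position 6: [7, 16, 3, 26, 17, 25, 30]
Pivot position: 6

After partitioning with pivot 30, the array becomes [7, 16, 3, 26, 17, 25, 30]. The pivot is placed at index 6. All elements to the left of the pivot are <= 30, and all elements to the right are > 30.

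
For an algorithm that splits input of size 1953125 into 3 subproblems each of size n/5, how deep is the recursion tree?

For divide and conquer with division factor 5:

Problem sizes at each level:
Level 0: 1953125
Level 1: 390625
Level 2: 78125
Level 3: 15625
Level 4: 3125
Level 5: 625
Level 6: 125
Level 7: 25
Level 8: 5
Level 9: 1

The root is level 0 and the size-1 base case is level 9 (the tree spans levels 0 through 9, i.e. 10 levels counting the root), so the depth is the number of divisions: log_5(1953125) = 9

The recursion tree depth is log_5(1953125) = 9. At each level, the problem size is divided by 5, so it takes 9 divisions to reduce to a base case of size 1. The algorithm makes 3 recursive calls at each level.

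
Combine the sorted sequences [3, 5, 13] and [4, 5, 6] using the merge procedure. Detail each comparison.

Merging process:

Compare 3 vs 4: take 3 from left. Merged: [3]
Compare 5 vs 4: take 4 from right. Merged: [3, 4]
Compare 5 vs 5: take 5 from left. Merged: [3, 4, 5]
Compare 13 vs 5: take 5 from right. Merged: [3, 4, 5, 5]
Compare 13 vs 6: take 6 from right. Merged: [3, 4, 5, 5, 6]
Append remaining from left: [13]. Merged: [3, 4, 5, 5, 6, 13]

Final merged array: [3, 4, 5, 5, 6, 13]
Total comparisons: 5

The merged array is [3, 4, 5, 5, 6, 13], requiring 5 comparisons. The merge step runs in O(n) time where n is the total number of elements.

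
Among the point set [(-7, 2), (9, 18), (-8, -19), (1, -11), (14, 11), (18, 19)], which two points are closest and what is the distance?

Computing all pairwise distances among 6 points:

d((-7, 2), (9, 18)) = 22.6274
d((-7, 2), (-8, -19)) = 21.0238
d((-7, 2), (1, -11)) = 15.2643
d((-7, 2), (14, 11)) = 22.8473
d((-7, 2), (18, 19)) = 30.2324
d((9, 18), (-8, -19)) = 40.7185
d((9, 18), (1, -11)) = 30.0832
d((9, 18), (14, 11)) = 8.6023 <-- minimum
d((9, 18), (18, 19)) = 9.0554
d((-8, -19), (1, -11)) = 12.0416
d((-8, -19), (14, 11)) = 37.2022
d((-8, -19), (18, 19)) = 46.0435
d((1, -11), (14, 11)) = 25.5539
d((1, -11), (18, 19)) = 34.4819
d((14, 11), (18, 19)) = 8.9443

Closest pair: (9, 18) and (14, 11) with distance 8.6023

The closest pair is (9, 18) and (14, 11) with Euclidean distance 8.6023. For 6 points, brute-force pairwise comparison is shown above. For large n, the divide-and-conquer algorithm (sort by x, recurse on halves, check the dividing strip) achieves O(n log n).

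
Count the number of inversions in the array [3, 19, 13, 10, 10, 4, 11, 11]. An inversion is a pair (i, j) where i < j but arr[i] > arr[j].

Finding inversions in [3, 19, 13, 10, 10, 4, 11, 11]:

(1, 2): arr[1]=19 > arr[2]=13
(1, 3): arr[1]=19 > arr[3]=10
(1, 4): arr[1]=19 > arr[4]=10
(1, 5): arr[1]=19 > arr[5]=4
(1, 6): arr[1]=19 > arr[6]=11
(1, 7): arr[1]=19 > arr[7]=11
(2, 3): arr[2]=13 > arr[3]=10
(2, 4): arr[2]=13 > arr[4]=10
(2, 5): arr[2]=13 > arr[5]=4
(2, 6): arr[2]=13 > arr[6]=11
(2, 7): arr[2]=13 > arr[7]=11
(3, 5): arr[3]=10 > arr[5]=4
(4, 5): arr[4]=10 > arr[5]=4

Total inversions: 13

The array has 13 inversion(s): (1,2), (1,3), (1,4), (1,5), (1,6), (1,7), (2,3), (2,4), (2,5), (2,6), (2,7), (3,5), (4,5). Each pair (i,j) satisfies i < j and arr[i] > arr[j].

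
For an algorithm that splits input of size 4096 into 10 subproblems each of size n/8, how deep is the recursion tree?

For divide and conquer with division factor 8:

Problem sizes at each level:
Level 0: 4096
Level 1: 512
Level 2: 64
Level 3: 8
Level 4: 1

The root is level 0 and the size-1 base case is level 4 (the tree spans levels 0 through 4, i.e. 5 levels counting the root), so the depth is the number of divisions: log_8(4096) = 4

The recursion tree depth is log_8(4096) = 4. At each level, the problem size is divided by 8, so it takes 4 divisions to reduce to a base case of size 1. The algorithm makes 10 recursive calls at each level.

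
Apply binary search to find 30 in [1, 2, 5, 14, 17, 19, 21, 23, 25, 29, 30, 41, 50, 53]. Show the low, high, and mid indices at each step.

Binary search for 30 in [1, 2, 5, 14, 17, 19, 21, 23, 25, 29, 30, 41, 50, 53]:

lo=0, hi=13, mid=6, arr[mid]=21 -> 21 < 30, search right half
lo=7, hi=13, mid=10, arr[mid]=30 -> Found target at index 10!

Binary search finds 30 at index 10 after 2 comparisons. The search repeatedly halves the search space by comparing with the middle element.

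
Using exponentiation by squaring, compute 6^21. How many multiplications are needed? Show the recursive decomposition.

Computing 6^21 by squaring (build up from 6^1; each line after the first costs one multiplication):

6^1 = 6
6^2 = (6^1)^2 = 6^2 = 36
6^4 = (6^2)^2 = 36^2 = 1296
6^5 = 6 * 6^4 = 6 * 1296 = 7776
6^10 = (6^5)^2 = 7776^2 = 60466176
6^20 = (6^10)^2 = 60466176^2 = 3656158440062976
6^21 = 6 * 6^20 = 6 * 3656158440062976 = 21936950640377856

Result: 21936950640377856
Multiplications needed: 6 (6 lines after 6^1)

6^21 = 21936950640377856. Using exponentiation by squaring, this requires 6 multiplications. The key idea: if the exponent is even, square the half-power; if odd, multiply by the base once.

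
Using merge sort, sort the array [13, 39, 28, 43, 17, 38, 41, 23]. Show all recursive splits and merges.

Merge sort trace:

Split: [13, 39, 28, 43, 17, 38, 41, 23] -> [13, 39, 28, 43] and [17, 38, 41, 23]
  Split: [13, 39, 28, 43] -> [13, 39] and [28, 43]
    Split: [13, 39] -> [13] and [39]
    Merge: [13] + [39] -> [13, 39]
    Split: [28, 43] -> [28] and [43]
    Merge: [28] + [43] -> [28, 43]
  Merge: [13, 39] + [28, 43] -> [13, 28, 39, 43]
  Split: [17, 38, 41, 23] -> [17, 38] and [41, 23]
    Split: [17, 38] -> [17] and [38]
    Merge: [17] + [38] -> [17, 38]
    Split: [41, 23] -> [41] and [23]
    Merge: [41] + [23] -> [23, 41]
  Merge: [17, 38] + [23, 41] -> [17, 23, 38, 41]
Merge: [13, 28, 39, 43] + [17, 23, 38, 41] -> [13, 17, 23, 28, 38, 39, 41, 43]

Final sorted array: [13, 17, 23, 28, 38, 39, 41, 43]

The merge sort proceeds by recursively splitting the array and merging sorted halves.
After all merges, the sorted array is [13, 17, 23, 28, 38, 39, 41, 43].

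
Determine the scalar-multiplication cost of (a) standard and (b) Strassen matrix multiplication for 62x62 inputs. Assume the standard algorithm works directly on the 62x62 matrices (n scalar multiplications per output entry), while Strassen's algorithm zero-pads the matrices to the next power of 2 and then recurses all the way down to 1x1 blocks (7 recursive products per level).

Matrix multiplication for 62x62 matrices:

Strassen's algorithm requires power-of-2 dimensions. Pad 62x62 to 64x64 (next power of 2).

Standard algorithm: 62^3 = 238328 multiplications
Strassen's algorithm: 7^(log2(64)) = 7^6 = 117649 multiplications
Savings: 238328 - 117649 = 120679 multiplications

Standard: 238328 multiplications (62^3). Strassen: 117649 multiplications (7^6, after padding to 64x64). Strassen reduces 8 recursive multiplications to 7 at each level.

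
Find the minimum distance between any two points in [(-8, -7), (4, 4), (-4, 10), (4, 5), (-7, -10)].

Computing all pairwise distances among 5 points:

d((-8, -7), (4, 4)) = 16.2788
d((-8, -7), (-4, 10)) = 17.4642
d((-8, -7), (4, 5)) = 16.9706
d((-8, -7), (-7, -10)) = 3.1623
d((4, 4), (-4, 10)) = 10.0
d((4, 4), (4, 5)) = 1.0 <-- minimum
d((4, 4), (-7, -10)) = 17.8045
d((-4, 10), (4, 5)) = 9.434
d((-4, 10), (-7, -10)) = 20.2237
d((4, 5), (-7, -10)) = 18.6011

Closest pair: (4, 4) and (4, 5) with distance 1.0

The closest pair is (4, 4) and (4, 5) with Euclidean distance 1.0. For 5 points, brute-force pairwise comparison is shown above. For large n, the divide-and-conquer algorithm (sort by x, recurse on halves, check the dividing strip) achieves O(n log n).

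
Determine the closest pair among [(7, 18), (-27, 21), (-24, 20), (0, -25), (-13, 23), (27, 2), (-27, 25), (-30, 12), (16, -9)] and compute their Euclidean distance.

Computing all pairwise distances among 9 points:

d((7, 18), (-27, 21)) = 34.1321
d((7, 18), (-24, 20)) = 31.0644
d((7, 18), (0, -25)) = 43.566
d((7, 18), (-13, 23)) = 20.6155
d((7, 18), (27, 2)) = 25.6125
d((7, 18), (-27, 25)) = 34.7131
d((7, 18), (-30, 12)) = 37.4833
d((7, 18), (16, -9)) = 28.4605
d((-27, 21), (-24, 20)) = 3.1623 <-- minimum
d((-27, 21), (0, -25)) = 53.3385
d((-27, 21), (-13, 23)) = 14.1421
d((-27, 21), (27, 2)) = 57.2451
d((-27, 21), (-27, 25)) = 4.0
d((-27, 21), (-30, 12)) = 9.4868
d((-27, 21), (16, -9)) = 52.4309
d((-24, 20), (0, -25)) = 51.0
d((-24, 20), (-13, 23)) = 11.4018
d((-24, 20), (27, 2)) = 54.0833
d((-24, 20), (-27, 25)) = 5.831
d((-24, 20), (-30, 12)) = 10.0
d((-24, 20), (16, -9)) = 49.4065
d((0, -25), (-13, 23)) = 49.7293
d((0, -25), (27, 2)) = 38.1838
d((0, -25), (-27, 25)) = 56.8243
d((0, -25), (-30, 12)) = 47.634
d((0, -25), (16, -9)) = 22.6274
d((-13, 23), (27, 2)) = 45.1774
d((-13, 23), (-27, 25)) = 14.1421
d((-13, 23), (-30, 12)) = 20.2485
d((-13, 23), (16, -9)) = 43.1856
d((27, 2), (-27, 25)) = 58.6941
d((27, 2), (-30, 12)) = 57.8705
d((27, 2), (16, -9)) = 15.5563
d((-27, 25), (-30, 12)) = 13.3417
d((-27, 25), (16, -9)) = 54.8179
d((-30, 12), (16, -9)) = 50.5668

Closest pair: (-27, 21) and (-24, 20) with distance 3.1623

The closest pair is (-27, 21) and (-24, 20) with Euclidean distance 3.1623. For 9 points, brute-force pairwise comparison is shown above. For large n, the divide-and-conquer algorithm (sort by x, recurse on halves, check the dividing strip) achieves O(n log n).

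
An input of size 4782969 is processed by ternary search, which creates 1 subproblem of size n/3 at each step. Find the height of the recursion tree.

For divide and conquer with division factor 3:

Problem sizes at each level:
Level 0: 4782969
Level 1: 1594323
Level 2: 531441
Level 3: 177147
Level 4: 59049
Level 5: 19683
Level 6: 6561
Level 7: 2187
Level 8: 729
Level 9: 243
Level 10: 81
Level 11: 27
Level 12: 9
Level 13: 3
Level 14: 1

The root is level 0 and the size-1 base case is level 14 (the tree spans levels 0 through 14, i.e. 15 levels counting the root), so the depth is the number of divisions: log_3(4782969) = 14

The recursion tree depth is log_3(4782969) = 14. At each level, the problem size is divided by 3, so it takes 14 divisions to reduce to a base case of size 1. The algorithm makes 1 recursive call at each level.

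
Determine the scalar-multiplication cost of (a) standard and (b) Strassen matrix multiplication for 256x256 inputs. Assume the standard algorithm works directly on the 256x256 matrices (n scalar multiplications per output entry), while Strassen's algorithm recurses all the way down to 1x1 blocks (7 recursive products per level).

Matrix multiplication for 256x256 matrices:

Standard algorithm: 256^3 = 16777216 multiplications
Strassen's algorithm: 7^(log2(256)) = 7^8 = 5764801 multiplications
Savings: 16777216 - 5764801 = 11012415 multiplications

Standard: 16777216 multiplications (256^3). Strassen: 5764801 multiplications (7^8). Strassen reduces 8 recursive multiplications to 7 at each level.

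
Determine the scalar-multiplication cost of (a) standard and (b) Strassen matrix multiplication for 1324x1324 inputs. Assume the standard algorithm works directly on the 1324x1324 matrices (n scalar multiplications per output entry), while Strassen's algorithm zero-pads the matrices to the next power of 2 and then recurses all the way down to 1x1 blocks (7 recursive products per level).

Matrix multiplication for 1324x1324 matrices:

Strassen's algorithm requires power-of-2 dimensions. Pad 1324x1324 to 2048x2048 (next power of 2).

Standard algorithm: 1324^3 = 2320940224 multiplications
Strassen's algorithm: 7^(log2(2048)) = 7^11 = 1977326743 multiplications
Savings: 2320940224 - 1977326743 = 343613481 multiplications

Standard: 2320940224 multiplications (1324^3). Strassen: 1977326743 multiplications (7^11, after padding to 2048x2048). Strassen reduces 8 recursive multiplications to 7 at each level.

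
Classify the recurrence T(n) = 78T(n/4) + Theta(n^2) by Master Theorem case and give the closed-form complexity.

Master Theorem for T(n) = 78T(n/4) + O(n^2):

a = 78, b = 4, c = 2
log_b(a) = log_4(78) = 3.1427

Case 1: c = 2 < log_4(78) = 3.1427
T(n) = O(n^(log_4 78))

For T(n) = 78T(n/4) + O(n^2): log_4(78) = 3.1427. This is Case 1 of the Master Theorem (c < log_b(a), work dominated by leaves), giving O(n^(log_4 78)).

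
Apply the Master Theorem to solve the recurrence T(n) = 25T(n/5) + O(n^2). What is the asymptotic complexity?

Master Theorem for T(n) = 25T(n/5) + O(n^2):

a = 25, b = 5, c = 2
log_b(a) = log_5(25) = 2.0000

Case 2: c = 2 = log_5(25) = 2.0000
T(n) = O(n^2 log n) = O(n^2 log n)

For T(n) = 25T(n/5) + O(n^2): log_5(25) = 2.0000. This is Case 2 of the Master Theorem (c = log_b(a), equal work at all levels), giving O(n^2 log n).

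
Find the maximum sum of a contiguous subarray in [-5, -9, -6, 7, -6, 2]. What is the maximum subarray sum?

Using Kadane's algorithm on [-5, -9, -6, 7, -6, 2]:

Scanning through the array:
Position 1 (value -9): max_ending_here = -9, max_so_far = -5
Position 2 (value -6): max_ending_here = -6, max_so_far = -5
Position 3 (value 7): max_ending_here = 7, max_so_far = 7
Position 4 (value -6): max_ending_here = 1, max_so_far = 7
Position 5 (value 2): max_ending_here = 3, max_so_far = 7

Maximum subarray: [7]
Maximum sum: 7

The maximum subarray is [7] with sum 7. This subarray runs from index 3 to index 3.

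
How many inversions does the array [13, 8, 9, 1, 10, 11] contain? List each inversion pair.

Finding inversions in [13, 8, 9, 1, 10, 11]:

(0, 1): arr[0]=13 > arr[1]=8
(0, 2): arr[0]=13 > arr[2]=9
(0, 3): arr[0]=13 > arr[3]=1
(0, 4): arr[0]=13 > arr[4]=10
(0, 5): arr[0]=13 > arr[5]=11
(1, 3): arr[1]=8 > arr[3]=1
(2, 3): arr[2]=9 > arr[3]=1

Total inversions: 7

The array has 7 inversion(s): (0,1), (0,2), (0,3), (0,4), (0,5), (1,3), (2,3). Each pair (i,j) satisfies i < j and arr[i] > arr[j].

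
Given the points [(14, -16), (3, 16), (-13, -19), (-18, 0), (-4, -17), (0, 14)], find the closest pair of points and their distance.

Computing all pairwise distances among 6 points:

d((14, -16), (3, 16)) = 33.8378
d((14, -16), (-13, -19)) = 27.1662
d((14, -16), (-18, 0)) = 35.7771
d((14, -16), (-4, -17)) = 18.0278
d((14, -16), (0, 14)) = 33.1059
d((3, 16), (-13, -19)) = 38.4838
d((3, 16), (-18, 0)) = 26.4008
d((3, 16), (-4, -17)) = 33.7343
d((3, 16), (0, 14)) = 3.6056 <-- minimum
d((-13, -19), (-18, 0)) = 19.6469
d((-13, -19), (-4, -17)) = 9.2195
d((-13, -19), (0, 14)) = 35.4683
d((-18, 0), (-4, -17)) = 22.0227
d((-18, 0), (0, 14)) = 22.8035
d((-4, -17), (0, 14)) = 31.257

Closest pair: (3, 16) and (0, 14) with distance 3.6056

The closest pair is (3, 16) and (0, 14) with Euclidean distance 3.6056. For 6 points, brute-force pairwise comparison is shown above. For large n, the divide-and-conquer algorithm (sort by x, recurse on halves, check the dividing strip) achieves O(n log n).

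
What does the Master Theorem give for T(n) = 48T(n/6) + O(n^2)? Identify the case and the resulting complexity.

Master Theorem for T(n) = 48T(n/6) + O(n^2):

a = 48, b = 6, c = 2
log_b(a) = log_6(48) = 2.1606

Case 1: c = 2 < log_6(48) = 2.1606
T(n) = O(n^(log_6 48))

For T(n) = 48T(n/6) + O(n^2): log_6(48) = 2.1606. This is Case 1 of the Master Theorem (c < log_b(a), work dominated by leaves), giving O(n^(log_6 48)).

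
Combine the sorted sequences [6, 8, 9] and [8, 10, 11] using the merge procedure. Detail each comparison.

Merging process:

Compare 6 vs 8: take 6 from left. Merged: [6]
Compare 8 vs 8: take 8 from left. Merged: [6, 8]
Compare 9 vs 8: take 8 from right. Merged: [6, 8, 8]
Compare 9 vs 10: take 9 from left. Merged: [6, 8, 8, 9]
Append remaining from right: [10, 11]. Merged: [6, 8, 8, 9, 10, 11]

Final merged array: [6, 8, 8, 9, 10, 11]
Total comparisons: 4

The merged array is [6, 8, 8, 9, 10, 11], requiring 4 comparisons. The merge step runs in O(n) time where n is the total number of elements.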